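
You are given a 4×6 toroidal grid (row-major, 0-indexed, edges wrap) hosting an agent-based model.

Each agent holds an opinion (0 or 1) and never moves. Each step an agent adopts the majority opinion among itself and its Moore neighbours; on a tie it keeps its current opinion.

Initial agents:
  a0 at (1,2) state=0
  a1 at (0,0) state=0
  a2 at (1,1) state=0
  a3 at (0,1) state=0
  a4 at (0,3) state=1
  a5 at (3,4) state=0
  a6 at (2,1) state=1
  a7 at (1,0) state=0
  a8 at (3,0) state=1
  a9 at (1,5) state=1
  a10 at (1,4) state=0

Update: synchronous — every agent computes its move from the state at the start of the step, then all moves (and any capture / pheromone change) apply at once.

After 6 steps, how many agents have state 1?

0

t=1: a0@(1,2):0 a1@(0,0):0 a2@(1,1):0 a3@(0,1):0 a4@(0,3):0 a5@(3,4):0 a6@(2,1):0 a7@(1,0):0 a8@(3,0):1 a9@(1,5):0 a10@(1,4):1
t=2: a0@(1,2):0 a1@(0,0):0 a2@(1,1):0 a3@(0,1):0 a4@(0,3):0 a5@(3,4):0 a6@(2,1):0 a7@(1,0):0 a8@(3,0):0 a9@(1,5):0 a10@(1,4):0
t=3: (unchanged — steady state)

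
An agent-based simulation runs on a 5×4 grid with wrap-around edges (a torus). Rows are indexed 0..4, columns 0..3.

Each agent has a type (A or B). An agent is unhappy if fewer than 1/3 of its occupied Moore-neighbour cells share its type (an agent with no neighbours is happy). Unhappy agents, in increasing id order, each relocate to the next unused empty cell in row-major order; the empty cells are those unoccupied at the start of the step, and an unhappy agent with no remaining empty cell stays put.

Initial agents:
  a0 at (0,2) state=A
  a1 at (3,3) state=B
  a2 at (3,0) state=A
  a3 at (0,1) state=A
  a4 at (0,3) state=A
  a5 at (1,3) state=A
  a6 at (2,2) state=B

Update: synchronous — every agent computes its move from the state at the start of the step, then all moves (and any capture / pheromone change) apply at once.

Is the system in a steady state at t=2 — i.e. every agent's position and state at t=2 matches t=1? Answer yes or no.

yes

t=1: a0@(0,2):A a1@(3,3):B a2@(0,0):A a3@(0,1):A a4@(0,3):A a5@(1,3):A a6@(2,2):B
t=2: (unchanged — steady state)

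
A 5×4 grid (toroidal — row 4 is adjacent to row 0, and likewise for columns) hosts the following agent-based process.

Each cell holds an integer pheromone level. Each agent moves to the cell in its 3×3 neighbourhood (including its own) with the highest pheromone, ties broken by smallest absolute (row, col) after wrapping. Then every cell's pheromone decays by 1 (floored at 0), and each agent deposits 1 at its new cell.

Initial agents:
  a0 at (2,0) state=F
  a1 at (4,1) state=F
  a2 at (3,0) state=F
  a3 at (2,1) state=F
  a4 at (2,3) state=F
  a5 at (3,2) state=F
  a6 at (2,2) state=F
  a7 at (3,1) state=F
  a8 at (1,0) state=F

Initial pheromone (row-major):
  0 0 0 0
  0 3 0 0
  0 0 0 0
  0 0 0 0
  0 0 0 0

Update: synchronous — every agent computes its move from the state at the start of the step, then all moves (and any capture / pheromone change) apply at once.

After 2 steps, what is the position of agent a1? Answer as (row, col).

(1, 1)

t=1: a0@(1,1) a1@(0,0) a2@(2,0) a3@(1,1) a4@(1,0) a5@(2,1) a6@(1,1) a7@(2,0) a8@(1,1) | pheromone: 1 0 0 0 / 1 6 0 0 / 2 1 0 0 / 0 0 0 0 / 0 0 0 0
t=2: a0@(1,1) a1@(1,1) a2@(1,1) a3@(1,1) a4@(1,1) a5@(1,1) a6@(1,1) a7@(1,1) a8@(1,1) | pheromone: 0 0 0 0 / 0 14 0 0 / 1 0 0 0 / 0 0 0 0 / 0 0 0 0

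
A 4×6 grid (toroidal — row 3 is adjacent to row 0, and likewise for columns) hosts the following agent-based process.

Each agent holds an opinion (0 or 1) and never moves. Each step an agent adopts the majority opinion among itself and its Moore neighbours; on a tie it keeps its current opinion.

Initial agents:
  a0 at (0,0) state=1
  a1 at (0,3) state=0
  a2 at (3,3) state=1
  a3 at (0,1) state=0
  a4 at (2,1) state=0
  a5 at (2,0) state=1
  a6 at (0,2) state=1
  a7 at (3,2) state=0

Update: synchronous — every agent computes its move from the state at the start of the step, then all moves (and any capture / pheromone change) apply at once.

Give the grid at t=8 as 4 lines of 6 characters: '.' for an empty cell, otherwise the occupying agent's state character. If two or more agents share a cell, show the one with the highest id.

1000..
......
10....
..00..

t=1: a0@(0,0):1 a1@(0,3):0 a2@(3,3):1 a3@(0,1):0 a4@(2,1):0 a5@(2,0):1 a6@(0,2):0 a7@(3,2):0
t=2: a0@(0,0):1 a1@(0,3):0 a2@(3,3):0 a3@(0,1):0 a4@(2,1):0 a5@(2,0):1 a6@(0,2):0 a7@(3,2):0
t=3: (unchanged — steady state)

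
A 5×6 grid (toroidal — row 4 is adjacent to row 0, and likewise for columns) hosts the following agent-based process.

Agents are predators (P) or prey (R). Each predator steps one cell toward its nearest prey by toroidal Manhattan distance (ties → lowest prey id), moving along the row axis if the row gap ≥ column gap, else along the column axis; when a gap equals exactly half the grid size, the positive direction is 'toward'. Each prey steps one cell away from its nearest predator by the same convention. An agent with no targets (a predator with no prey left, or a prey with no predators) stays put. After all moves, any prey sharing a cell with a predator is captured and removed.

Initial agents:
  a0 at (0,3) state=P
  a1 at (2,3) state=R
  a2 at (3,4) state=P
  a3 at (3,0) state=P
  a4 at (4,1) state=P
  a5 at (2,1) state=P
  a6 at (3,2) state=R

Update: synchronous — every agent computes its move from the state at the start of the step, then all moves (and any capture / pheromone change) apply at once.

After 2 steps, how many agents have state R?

1

t=1: a0@(1,3):P a1@(3,3):R a2@(2,4):P a3@(3,1):P a4@(3,1):P a5@(2,2):P
t=2: a0@(2,3):P a1@(4,3):R a2@(3,4):P a3@(3,2):P a4@(3,2):P a5@(3,2):P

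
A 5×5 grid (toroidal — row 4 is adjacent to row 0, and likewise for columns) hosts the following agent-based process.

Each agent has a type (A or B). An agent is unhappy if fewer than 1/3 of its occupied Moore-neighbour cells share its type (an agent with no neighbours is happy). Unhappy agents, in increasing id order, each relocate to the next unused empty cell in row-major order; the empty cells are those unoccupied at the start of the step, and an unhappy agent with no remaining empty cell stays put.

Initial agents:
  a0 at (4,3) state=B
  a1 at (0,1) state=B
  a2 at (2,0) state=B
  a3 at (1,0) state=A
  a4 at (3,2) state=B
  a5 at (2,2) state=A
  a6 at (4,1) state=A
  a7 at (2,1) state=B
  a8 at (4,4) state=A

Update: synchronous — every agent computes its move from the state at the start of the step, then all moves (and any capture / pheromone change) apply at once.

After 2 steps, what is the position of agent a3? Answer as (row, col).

t=1: a0@(4,3):B a1@(0,0):B a2@(2,0):B a3@(0,2):A a4@(3,2):B a5@(0,3):A a6@(0,4):A a7@(2,1):B a8@(1,1):A
t=2: a0@(0,1):B a1@(1,0):B a2@(2,0):B a3@(0,2):A a4@(3,2):B a5@(0,3):A a6@(0,4):A a7@(2,1):B a8@(1,2):A

(0, 2)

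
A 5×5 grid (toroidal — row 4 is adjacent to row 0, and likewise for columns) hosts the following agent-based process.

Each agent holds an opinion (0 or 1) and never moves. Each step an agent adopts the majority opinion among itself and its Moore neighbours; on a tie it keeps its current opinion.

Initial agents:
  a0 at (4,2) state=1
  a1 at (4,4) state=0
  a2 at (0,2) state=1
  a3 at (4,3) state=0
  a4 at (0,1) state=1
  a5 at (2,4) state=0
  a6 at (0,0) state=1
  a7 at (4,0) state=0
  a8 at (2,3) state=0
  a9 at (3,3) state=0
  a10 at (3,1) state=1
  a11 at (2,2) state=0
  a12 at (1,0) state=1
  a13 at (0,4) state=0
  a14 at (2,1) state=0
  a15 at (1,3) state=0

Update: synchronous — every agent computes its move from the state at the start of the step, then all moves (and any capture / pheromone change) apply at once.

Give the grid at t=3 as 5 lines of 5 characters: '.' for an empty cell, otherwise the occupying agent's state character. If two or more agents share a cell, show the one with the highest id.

111.0
1..0.
.0000
.0.0.
0.100

t=1: a0@(4,2):1 a1@(4,4):0 a2@(0,2):1 a3@(4,3):0 a4@(0,1):1 a5@(2,4):0 a6@(0,0):1 a7@(4,0):0 a8@(2,3):0 a9@(3,3):0 a10@(3,1):0 a11@(2,2):0 a12@(1,0):1 a13@(0,4):0 a14@(2,1):0 a15@(1,3):0
t=2: (unchanged — steady state)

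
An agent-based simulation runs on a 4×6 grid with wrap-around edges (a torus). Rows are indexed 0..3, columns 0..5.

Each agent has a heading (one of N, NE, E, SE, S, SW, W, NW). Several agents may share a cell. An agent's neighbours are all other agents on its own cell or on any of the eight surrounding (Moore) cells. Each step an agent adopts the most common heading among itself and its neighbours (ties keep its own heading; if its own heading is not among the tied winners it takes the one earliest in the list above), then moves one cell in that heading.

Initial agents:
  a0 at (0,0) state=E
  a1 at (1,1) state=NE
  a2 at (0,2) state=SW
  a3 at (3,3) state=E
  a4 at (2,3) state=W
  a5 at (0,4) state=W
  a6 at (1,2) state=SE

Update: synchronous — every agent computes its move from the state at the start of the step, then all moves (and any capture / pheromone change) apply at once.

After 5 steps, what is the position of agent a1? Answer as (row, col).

t=1: a0@(0,1):E a1@(0,2):NE a2@(1,1):SW a3@(3,2):W a4@(2,2):W a5@(0,3):W a6@(2,3):SE
t=2: a0@(0,2):E a1@(0,1):W a2@(2,0):SW a3@(3,1):W a4@(2,1):W a5@(0,2):W a6@(2,2):W
t=3: a0@(0,1):W a1@(0,0):W a2@(2,5):W a3@(3,0):W a4@(2,0):W a5@(0,1):W a6@(2,1):W
t=4: a0@(0,0):W a1@(0,5):W a2@(2,4):W a3@(3,5):W a4@(2,5):W a5@(0,0):W a6@(2,0):W
t=5: a0@(0,5):W a1@(0,4):W a2@(2,3):W a3@(3,4):W a4@(2,4):W a5@(0,5):W a6@(2,5):W

(0, 4)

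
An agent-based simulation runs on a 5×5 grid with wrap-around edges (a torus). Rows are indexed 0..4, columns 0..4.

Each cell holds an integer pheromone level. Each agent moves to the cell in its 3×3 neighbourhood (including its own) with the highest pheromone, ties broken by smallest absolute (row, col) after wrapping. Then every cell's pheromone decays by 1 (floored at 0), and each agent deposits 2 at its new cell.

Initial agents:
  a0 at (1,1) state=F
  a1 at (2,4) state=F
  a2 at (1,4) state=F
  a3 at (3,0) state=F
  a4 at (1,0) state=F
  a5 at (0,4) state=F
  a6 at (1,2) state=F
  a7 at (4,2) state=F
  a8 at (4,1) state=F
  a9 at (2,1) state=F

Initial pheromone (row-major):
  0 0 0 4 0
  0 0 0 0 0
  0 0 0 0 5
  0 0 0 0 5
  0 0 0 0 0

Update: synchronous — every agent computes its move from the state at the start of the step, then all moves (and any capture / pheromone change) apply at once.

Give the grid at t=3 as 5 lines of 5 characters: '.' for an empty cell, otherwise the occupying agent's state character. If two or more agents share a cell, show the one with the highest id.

t=1: a0@(0,0) a1@(2,4) a2@(2,4) a3@(2,4) a4@(2,4) a5@(0,3) a6@(0,3) a7@(0,3) a8@(0,0) a9@(1,0) | pheromone: 4 0 0 9 0 / 2 0 0 0 0 / 0 0 0 0 12 / 0 0 0 0 4 / 0 0 0 0 0
t=2: a0@(0,0) a1@(2,4) a2@(2,4) a3@(2,4) a4@(2,4) a5@(0,3) a6@(0,3) a7@(0,3) a8@(0,0) a9@(2,4) | pheromone: 7 0 0 14 0 / 1 0 0 0 0 / 0 0 0 0 21 / 0 0 0 0 3 / 0 0 0 0 0
t=3: a0@(0,0) a1@(2,4) a2@(2,4) a3@(2,4) a4@(2,4) a5@(0,3) a6@(0,3) a7@(0,3) a8@(0,0) a9@(2,4) | pheromone: 10 0 0 19 0 / 0 0 0 0 0 / 0 0 0 0 30 / 0 0 0 0 2 / 0 0 0 0 0

F..F.
.....
....F
.....
.....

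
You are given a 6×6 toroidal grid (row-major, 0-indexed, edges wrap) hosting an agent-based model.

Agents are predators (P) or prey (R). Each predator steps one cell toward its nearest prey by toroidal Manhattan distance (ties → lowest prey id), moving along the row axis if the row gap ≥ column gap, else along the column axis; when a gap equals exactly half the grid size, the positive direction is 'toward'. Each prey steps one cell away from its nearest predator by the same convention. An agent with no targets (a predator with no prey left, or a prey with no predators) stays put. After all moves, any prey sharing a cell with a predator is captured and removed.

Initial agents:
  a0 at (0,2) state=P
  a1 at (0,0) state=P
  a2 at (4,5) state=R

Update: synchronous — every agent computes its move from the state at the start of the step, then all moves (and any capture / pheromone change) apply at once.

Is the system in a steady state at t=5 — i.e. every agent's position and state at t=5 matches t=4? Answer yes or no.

t=1: a0@(0,3):P a1@(5,0):P a2@(3,5):R
t=2: a0@(1,3):P a1@(4,0):P a2@(2,5):R
t=3: a0@(1,4):P a1@(3,0):P a2@(2,0):R
t=4: a0@(1,5):P a1@(2,0):P a2@(1,0):R
t=5: a0@(1,0):P a1@(1,0):P a2@(1,1):R

no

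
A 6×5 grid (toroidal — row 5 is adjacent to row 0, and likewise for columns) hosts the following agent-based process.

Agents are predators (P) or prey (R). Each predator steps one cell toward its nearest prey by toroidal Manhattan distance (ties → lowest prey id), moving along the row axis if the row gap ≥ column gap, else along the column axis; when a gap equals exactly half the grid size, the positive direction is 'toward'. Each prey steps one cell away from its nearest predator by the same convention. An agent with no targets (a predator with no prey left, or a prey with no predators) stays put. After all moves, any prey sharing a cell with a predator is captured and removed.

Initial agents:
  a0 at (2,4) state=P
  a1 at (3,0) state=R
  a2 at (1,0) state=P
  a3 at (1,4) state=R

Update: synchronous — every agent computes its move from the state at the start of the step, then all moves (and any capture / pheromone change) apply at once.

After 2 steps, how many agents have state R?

t=1: a0@(1,4):P a1@(4,0):R a2@(1,4):P a3@(0,4):R
t=2: a0@(0,4):P a1@(3,0):R a2@(0,4):P a3@(5,4):R

2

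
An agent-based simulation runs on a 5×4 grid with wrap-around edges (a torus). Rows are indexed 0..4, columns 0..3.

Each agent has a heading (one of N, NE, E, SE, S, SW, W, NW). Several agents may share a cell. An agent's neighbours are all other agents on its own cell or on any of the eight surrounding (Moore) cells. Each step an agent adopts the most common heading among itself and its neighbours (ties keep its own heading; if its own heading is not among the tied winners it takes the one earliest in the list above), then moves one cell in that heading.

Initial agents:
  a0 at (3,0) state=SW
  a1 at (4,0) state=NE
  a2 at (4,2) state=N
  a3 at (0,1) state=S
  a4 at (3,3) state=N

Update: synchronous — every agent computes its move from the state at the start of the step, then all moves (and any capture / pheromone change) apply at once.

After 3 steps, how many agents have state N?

3

t=1: a0@(4,3):SW a1@(3,1):NE a2@(3,2):N a3@(1,1):S a4@(2,3):N
t=2: a0@(0,2):SW a1@(2,2):NE a2@(2,2):N a3@(2,1):S a4@(1,3):N
t=3: a0@(1,1):SW a1@(1,2):N a2@(1,2):N a3@(3,1):S a4@(0,3):N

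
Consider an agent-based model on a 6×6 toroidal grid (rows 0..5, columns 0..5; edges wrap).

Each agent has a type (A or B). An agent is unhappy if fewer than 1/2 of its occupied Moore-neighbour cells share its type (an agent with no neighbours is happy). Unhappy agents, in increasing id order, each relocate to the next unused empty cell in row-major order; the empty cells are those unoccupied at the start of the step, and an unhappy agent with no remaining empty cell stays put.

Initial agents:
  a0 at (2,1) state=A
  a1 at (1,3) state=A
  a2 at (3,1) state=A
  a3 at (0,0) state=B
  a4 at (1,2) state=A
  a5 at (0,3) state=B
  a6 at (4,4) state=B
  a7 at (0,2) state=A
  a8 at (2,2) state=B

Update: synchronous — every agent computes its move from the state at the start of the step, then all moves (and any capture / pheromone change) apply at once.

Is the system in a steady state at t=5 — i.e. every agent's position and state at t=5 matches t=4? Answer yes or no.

t=1: a0@(2,1):A a1@(1,3):A a2@(3,1):A a3@(0,0):B a4@(1,2):A a5@(0,1):B a6@(4,4):B a7@(0,2):A a8@(0,4):B
t=2: a0@(2,1):A a1@(1,3):A a2@(3,1):A a3@(0,0):B a4@(1,2):A a5@(0,3):B a6@(4,4):B a7@(0,2):A a8@(0,5):B
t=3: a0@(2,1):A a1@(1,3):A a2@(3,1):A a3@(0,0):B a4@(1,2):A a5@(0,1):B a6@(4,4):B a7@(0,2):A a8@(0,5):B
t=4: a0@(2,1):A a1@(1,3):A a2@(3,1):A a3@(0,0):B a4@(1,2):A a5@(0,3):B a6@(4,4):B a7@(0,2):A a8@(0,5):B
t=5: a0@(2,1):A a1@(1,3):A a2@(3,1):A a3@(0,0):B a4@(1,2):A a5@(0,1):B a6@(4,4):B a7@(0,2):A a8@(0,5):B

no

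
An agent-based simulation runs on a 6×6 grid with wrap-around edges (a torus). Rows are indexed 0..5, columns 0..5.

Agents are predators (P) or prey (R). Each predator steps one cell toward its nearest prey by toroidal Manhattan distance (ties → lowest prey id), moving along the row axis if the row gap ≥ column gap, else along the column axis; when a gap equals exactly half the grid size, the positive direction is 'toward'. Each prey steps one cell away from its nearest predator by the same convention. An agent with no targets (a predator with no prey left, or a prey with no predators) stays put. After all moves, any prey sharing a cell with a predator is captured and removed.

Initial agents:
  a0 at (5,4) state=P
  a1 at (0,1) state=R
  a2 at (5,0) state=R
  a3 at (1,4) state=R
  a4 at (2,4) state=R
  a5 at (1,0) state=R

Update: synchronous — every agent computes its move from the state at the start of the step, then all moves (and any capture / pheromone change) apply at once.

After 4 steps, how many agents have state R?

5

t=1: a0@(5,5):P a1@(0,0):R a2@(5,1):R a3@(2,4):R a4@(1,4):R a5@(2,0):R
t=2: a0@(0,5):P a1@(1,0):R a2@(5,2):R a3@(1,4):R a4@(2,4):R a5@(1,0):R
t=3: a0@(1,5):P a1@(2,0):R a2@(5,1):R a3@(2,4):R a4@(3,4):R a5@(2,0):R
t=4: a0@(2,5):P a1@(3,0):R a2@(4,1):R a3@(3,4):R a4@(4,4):R a5@(3,0):R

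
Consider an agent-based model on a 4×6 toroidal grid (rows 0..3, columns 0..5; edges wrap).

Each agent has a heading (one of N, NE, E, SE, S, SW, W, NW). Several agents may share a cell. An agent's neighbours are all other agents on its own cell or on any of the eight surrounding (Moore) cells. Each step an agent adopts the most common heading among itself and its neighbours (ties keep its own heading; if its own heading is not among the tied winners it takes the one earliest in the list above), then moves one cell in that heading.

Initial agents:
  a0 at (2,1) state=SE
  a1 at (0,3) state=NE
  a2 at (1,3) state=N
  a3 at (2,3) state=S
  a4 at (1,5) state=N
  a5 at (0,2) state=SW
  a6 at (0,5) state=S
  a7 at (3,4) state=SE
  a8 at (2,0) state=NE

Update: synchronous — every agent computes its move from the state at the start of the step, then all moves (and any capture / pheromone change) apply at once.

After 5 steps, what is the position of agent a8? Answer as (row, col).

(3, 2)

t=1: a0@(3,2):SE a1@(3,4):NE a2@(0,3):N a3@(3,3):S a4@(0,5):N a5@(1,1):SW a6@(1,5):S a7@(0,4):S a8@(1,1):NE
t=2: a0@(0,3):SE a1@(2,4):N a2@(1,3):S a3@(0,3):S a4@(1,5):S a5@(2,0):SW a6@(2,5):S a7@(1,4):S a8@(0,2):NE
t=3: a0@(1,3):S a1@(3,4):S a2@(2,3):S a3@(1,3):S a4@(2,5):S a5@(3,0):S a6@(3,5):S a7@(2,4):S a8@(1,2):S
t=4: a0@(2,3):S a1@(0,4):S a2@(3,3):S a3@(2,3):S a4@(3,5):S a5@(0,0):S a6@(0,5):S a7@(3,4):S a8@(2,2):S
t=5: a0@(3,3):S a1@(1,4):S a2@(0,3):S a3@(3,3):S a4@(0,5):S a5@(1,0):S a6@(1,5):S a7@(0,4):S a8@(3,2):S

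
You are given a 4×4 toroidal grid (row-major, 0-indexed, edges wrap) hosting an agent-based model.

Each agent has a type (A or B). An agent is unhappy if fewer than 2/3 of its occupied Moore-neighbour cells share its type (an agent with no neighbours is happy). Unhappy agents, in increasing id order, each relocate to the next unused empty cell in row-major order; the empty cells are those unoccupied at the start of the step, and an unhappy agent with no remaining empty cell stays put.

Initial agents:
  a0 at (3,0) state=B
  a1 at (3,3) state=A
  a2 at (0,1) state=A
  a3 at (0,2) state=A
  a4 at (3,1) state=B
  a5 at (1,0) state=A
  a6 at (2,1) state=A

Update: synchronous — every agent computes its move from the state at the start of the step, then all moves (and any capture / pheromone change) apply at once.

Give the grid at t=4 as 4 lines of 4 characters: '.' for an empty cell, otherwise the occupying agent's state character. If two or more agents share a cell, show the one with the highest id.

t=1: a0@(0,0):B a1@(0,3):A a2@(1,1):A a3@(0,2):A a4@(1,2):B a5@(1,0):A a6@(1,3):A
t=2: a0@(0,1):B a1@(2,0):A a2@(2,1):A a3@(0,2):A a4@(2,2):B a5@(1,0):A a6@(2,3):A
t=3: a0@(0,0):B a1@(2,0):A a2@(2,1):A a3@(0,3):A a4@(1,1):B a5@(1,0):A a6@(2,3):A
t=4: a0@(0,1):B a1@(2,0):A a2@(2,1):A a3@(0,2):A a4@(1,2):B a5@(1,0):A a6@(2,3):A

.BA.
A.B.
AA.A
....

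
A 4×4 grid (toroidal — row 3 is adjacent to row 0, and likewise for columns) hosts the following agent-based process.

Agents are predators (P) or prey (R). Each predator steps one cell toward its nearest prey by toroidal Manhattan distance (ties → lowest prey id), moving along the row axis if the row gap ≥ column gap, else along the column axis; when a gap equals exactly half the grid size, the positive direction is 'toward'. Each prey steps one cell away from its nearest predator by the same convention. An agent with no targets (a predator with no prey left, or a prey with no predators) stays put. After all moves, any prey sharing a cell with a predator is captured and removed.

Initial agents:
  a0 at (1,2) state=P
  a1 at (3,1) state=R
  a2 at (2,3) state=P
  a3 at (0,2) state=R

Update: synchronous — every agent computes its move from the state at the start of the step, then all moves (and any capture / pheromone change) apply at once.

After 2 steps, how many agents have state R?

t=1: a0@(0,2):P a1@(2,1):R a2@(2,0):P a3@(3,2):R
t=2: a0@(3,2):P a1@(2,2):R a2@(2,1):P a3@(2,2):R

2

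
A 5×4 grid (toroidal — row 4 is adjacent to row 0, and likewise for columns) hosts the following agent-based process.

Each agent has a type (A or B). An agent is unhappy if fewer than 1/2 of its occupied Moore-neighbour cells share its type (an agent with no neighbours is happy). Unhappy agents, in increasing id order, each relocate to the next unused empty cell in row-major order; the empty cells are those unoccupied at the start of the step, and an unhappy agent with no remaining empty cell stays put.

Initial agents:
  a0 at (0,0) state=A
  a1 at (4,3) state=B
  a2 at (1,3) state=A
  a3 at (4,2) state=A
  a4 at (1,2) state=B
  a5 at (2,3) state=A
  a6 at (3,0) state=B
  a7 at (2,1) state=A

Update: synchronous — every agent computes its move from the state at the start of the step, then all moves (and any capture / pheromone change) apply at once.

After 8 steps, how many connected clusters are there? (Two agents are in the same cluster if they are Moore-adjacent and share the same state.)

4

t=1: a0@(0,0):A a1@(0,1):B a2@(1,3):A a3@(0,2):A a4@(0,3):B a5@(1,0):A a6@(1,1):B a7@(2,0):A
t=2: a0@(1,2):A a1@(2,1):B a2@(1,3):A a3@(2,2):A a4@(2,3):B a5@(1,0):A a6@(3,0):B a7@(2,0):A
t=3: a0@(1,2):A a1@(0,0):B a2@(1,3):A a3@(2,2):A a4@(0,1):B a5@(1,0):A a6@(3,0):B a7@(0,2):A
t=4: a0@(1,2):A a1@(0,3):B a2@(1,3):A a3@(2,2):A a4@(1,1):B a5@(2,0):A a6@(3,0):B a7@(0,2):A
t=5: a0@(1,2):A a1@(0,0):B a2@(1,3):A a3@(2,2):A a4@(0,1):B a5@(1,0):A a6@(2,1):B a7@(0,2):A
t=6: a0@(1,2):A a1@(0,3):B a2@(1,3):A a3@(2,2):A a4@(1,1):B a5@(2,0):A a6@(2,3):B a7@(0,2):A
t=7: a0@(1,2):A a1@(0,0):B a2@(1,3):A a3@(2,2):A a4@(0,1):B a5@(1,0):A a6@(2,1):B a7@(0,2):A
t=8: a0@(1,2):A a1@(0,3):B a2@(1,3):A a3@(2,2):A a4@(1,1):B a5@(2,0):A a6@(2,3):B a7@(0,2):A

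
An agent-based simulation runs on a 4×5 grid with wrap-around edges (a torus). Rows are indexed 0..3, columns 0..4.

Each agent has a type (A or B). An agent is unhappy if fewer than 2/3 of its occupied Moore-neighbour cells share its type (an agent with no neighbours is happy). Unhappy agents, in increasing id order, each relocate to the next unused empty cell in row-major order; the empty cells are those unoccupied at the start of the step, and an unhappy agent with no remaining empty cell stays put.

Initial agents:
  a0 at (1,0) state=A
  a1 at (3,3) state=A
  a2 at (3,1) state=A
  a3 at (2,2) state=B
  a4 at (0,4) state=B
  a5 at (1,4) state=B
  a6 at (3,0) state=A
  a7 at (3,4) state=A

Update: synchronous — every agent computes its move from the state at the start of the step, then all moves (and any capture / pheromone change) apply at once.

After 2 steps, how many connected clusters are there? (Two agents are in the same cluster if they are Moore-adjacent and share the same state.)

2

t=1: a0@(0,0):A a1@(0,1):A a2@(0,2):A a3@(0,3):B a4@(1,1):B a5@(1,2):B a6@(3,0):A a7@(3,4):A
t=2: a0@(0,0):A a1@(0,4):A a2@(1,0):A a3@(1,3):B a4@(1,4):B a5@(2,0):B a6@(3,0):A a7@(3,4):A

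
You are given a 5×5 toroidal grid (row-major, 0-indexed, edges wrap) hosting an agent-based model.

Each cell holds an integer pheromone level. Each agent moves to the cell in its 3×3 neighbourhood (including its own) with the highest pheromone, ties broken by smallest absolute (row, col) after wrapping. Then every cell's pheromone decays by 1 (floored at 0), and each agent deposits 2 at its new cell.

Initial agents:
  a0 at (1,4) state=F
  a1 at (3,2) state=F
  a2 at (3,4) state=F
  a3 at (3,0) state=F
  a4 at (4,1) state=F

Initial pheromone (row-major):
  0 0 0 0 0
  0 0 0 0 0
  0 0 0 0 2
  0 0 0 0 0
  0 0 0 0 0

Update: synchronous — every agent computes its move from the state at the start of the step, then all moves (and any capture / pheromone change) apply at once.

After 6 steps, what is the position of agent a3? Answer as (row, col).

(2, 4)

t=1: a0@(2,4) a1@(2,1) a2@(2,4) a3@(2,4) a4@(0,0) | pheromone: 2 0 0 0 0 / 0 0 0 0 0 / 0 2 0 0 7 / 0 0 0 0 0 / 0 0 0 0 0
t=2: a0@(2,4) a1@(2,1) a2@(2,4) a3@(2,4) a4@(0,0) | pheromone: 3 0 0 0 0 / 0 0 0 0 0 / 0 3 0 0 12 / 0 0 0 0 0 / 0 0 0 0 0
t=3: a0@(2,4) a1@(2,1) a2@(2,4) a3@(2,4) a4@(0,0) | pheromone: 4 0 0 0 0 / 0 0 0 0 0 / 0 4 0 0 17 / 0 0 0 0 0 / 0 0 0 0 0
t=4: a0@(2,4) a1@(2,1) a2@(2,4) a3@(2,4) a4@(0,0) | pheromone: 5 0 0 0 0 / 0 0 0 0 0 / 0 5 0 0 22 / 0 0 0 0 0 / 0 0 0 0 0
t=5: a0@(2,4) a1@(2,1) a2@(2,4) a3@(2,4) a4@(0,0) | pheromone: 6 0 0 0 0 / 0 0 0 0 0 / 0 6 0 0 27 / 0 0 0 0 0 / 0 0 0 0 0
t=6: a0@(2,4) a1@(2,1) a2@(2,4) a3@(2,4) a4@(0,0) | pheromone: 7 0 0 0 0 / 0 0 0 0 0 / 0 7 0 0 32 / 0 0 0 0 0 / 0 0 0 0 0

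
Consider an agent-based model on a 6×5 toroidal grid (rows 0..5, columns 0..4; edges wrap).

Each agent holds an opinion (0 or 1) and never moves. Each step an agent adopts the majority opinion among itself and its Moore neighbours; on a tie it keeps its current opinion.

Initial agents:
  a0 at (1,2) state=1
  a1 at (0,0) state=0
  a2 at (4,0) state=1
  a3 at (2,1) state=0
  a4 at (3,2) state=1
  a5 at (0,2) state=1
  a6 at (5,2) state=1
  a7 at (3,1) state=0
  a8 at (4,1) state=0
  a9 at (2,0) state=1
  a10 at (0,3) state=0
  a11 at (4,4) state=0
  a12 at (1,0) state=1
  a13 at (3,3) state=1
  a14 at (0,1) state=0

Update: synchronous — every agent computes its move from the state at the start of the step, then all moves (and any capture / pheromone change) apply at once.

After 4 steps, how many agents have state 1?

t=1: a0@(1,2):0 a1@(0,0):0 a2@(4,0):0 a3@(2,1):1 a4@(3,2):0 a5@(0,2):1 a6@(5,2):0 a7@(3,1):0 a8@(4,1):1 a9@(2,0):1 a10@(0,3):1 a11@(4,4):1 a12@(1,0):0 a13@(3,3):1 a14@(0,1):1
t=2: a0@(1,2):1 a1@(0,0):0 a2@(4,0):0 a3@(2,1):0 a4@(3,2):1 a5@(0,2):1 a6@(5,2):1 a7@(3,1):0 a8@(4,1):0 a9@(2,0):1 a10@(0,3):1 a11@(4,4):1 a12@(1,0):1 a13@(3,3):1 a14@(0,1):0
t=3: a0@(1,2):1 a1@(0,0):0 a2@(4,0):0 a3@(2,1):1 a4@(3,2):0 a5@(0,2):1 a6@(5,2):1 a7@(3,1):0 a8@(4,1):0 a9@(2,0):1 a10@(0,3):1 a11@(4,4):1 a12@(1,0):0 a13@(3,3):1 a14@(0,1):1
t=4: a0@(1,2):1 a1@(0,0):0 a2@(4,0):0 a3@(2,1):1 a4@(3,2):0 a5@(0,2):1 a6@(5,2):1 a7@(3,1):0 a8@(4,1):0 a9@(2,0):1 a10@(0,3):1 a11@(4,4):1 a12@(1,0):1 a13@(3,3):1 a14@(0,1):1

10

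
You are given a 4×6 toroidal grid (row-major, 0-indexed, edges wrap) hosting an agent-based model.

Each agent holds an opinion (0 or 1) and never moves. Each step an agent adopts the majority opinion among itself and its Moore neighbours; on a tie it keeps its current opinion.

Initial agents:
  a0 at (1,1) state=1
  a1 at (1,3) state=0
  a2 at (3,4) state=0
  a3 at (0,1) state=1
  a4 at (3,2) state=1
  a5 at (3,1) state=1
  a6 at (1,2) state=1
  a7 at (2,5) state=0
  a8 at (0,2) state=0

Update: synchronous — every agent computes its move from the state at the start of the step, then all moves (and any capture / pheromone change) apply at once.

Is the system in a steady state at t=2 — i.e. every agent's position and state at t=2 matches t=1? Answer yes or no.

no

t=1: a0@(1,1):1 a1@(1,3):0 a2@(3,4):0 a3@(0,1):1 a4@(3,2):1 a5@(3,1):1 a6@(1,2):1 a7@(2,5):0 a8@(0,2):1
t=2: a0@(1,1):1 a1@(1,3):1 a2@(3,4):0 a3@(0,1):1 a4@(3,2):1 a5@(3,1):1 a6@(1,2):1 a7@(2,5):0 a8@(0,2):1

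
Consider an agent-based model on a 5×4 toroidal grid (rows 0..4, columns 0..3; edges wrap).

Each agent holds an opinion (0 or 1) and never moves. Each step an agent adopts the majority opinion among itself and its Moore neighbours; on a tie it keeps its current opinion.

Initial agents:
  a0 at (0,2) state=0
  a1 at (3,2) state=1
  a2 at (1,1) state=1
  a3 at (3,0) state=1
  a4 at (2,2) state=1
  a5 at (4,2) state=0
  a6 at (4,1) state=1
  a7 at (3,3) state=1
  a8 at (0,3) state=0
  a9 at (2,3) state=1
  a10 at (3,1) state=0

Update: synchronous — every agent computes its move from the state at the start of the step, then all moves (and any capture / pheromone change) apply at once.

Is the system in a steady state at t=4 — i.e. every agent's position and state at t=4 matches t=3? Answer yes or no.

no

t=1: a0@(0,2):0 a1@(3,2):1 a2@(1,1):1 a3@(3,0):1 a4@(2,2):1 a5@(4,2):0 a6@(4,1):1 a7@(3,3):1 a8@(0,3):0 a9@(2,3):1 a10@(3,1):1
t=2: a0@(0,2):0 a1@(3,2):1 a2@(1,1):1 a3@(3,0):1 a4@(2,2):1 a5@(4,2):1 a6@(4,1):1 a7@(3,3):1 a8@(0,3):0 a9@(2,3):1 a10@(3,1):1
t=3: a0@(0,2):1 a1@(3,2):1 a2@(1,1):1 a3@(3,0):1 a4@(2,2):1 a5@(4,2):1 a6@(4,1):1 a7@(3,3):1 a8@(0,3):0 a9@(2,3):1 a10@(3,1):1
t=4: a0@(0,2):1 a1@(3,2):1 a2@(1,1):1 a3@(3,0):1 a4@(2,2):1 a5@(4,2):1 a6@(4,1):1 a7@(3,3):1 a8@(0,3):1 a9@(2,3):1 a10@(3,1):1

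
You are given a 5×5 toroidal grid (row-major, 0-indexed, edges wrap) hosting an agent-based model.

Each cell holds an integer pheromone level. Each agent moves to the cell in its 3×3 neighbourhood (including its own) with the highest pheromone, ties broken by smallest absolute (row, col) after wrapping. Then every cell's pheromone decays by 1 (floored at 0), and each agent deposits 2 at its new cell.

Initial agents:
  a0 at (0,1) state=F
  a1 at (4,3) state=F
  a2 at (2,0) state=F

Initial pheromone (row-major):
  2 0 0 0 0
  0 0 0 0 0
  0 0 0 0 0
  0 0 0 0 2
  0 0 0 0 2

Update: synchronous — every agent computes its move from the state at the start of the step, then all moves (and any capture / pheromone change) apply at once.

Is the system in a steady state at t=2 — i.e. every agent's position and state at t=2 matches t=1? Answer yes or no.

yes

t=1: a0@(0,0) a1@(3,4) a2@(3,4) | pheromone: 3 0 0 0 0 / 0 0 0 0 0 / 0 0 0 0 0 / 0 0 0 0 5 / 0 0 0 0 1
t=2: a0@(0,0) a1@(3,4) a2@(3,4) | pheromone: 4 0 0 0 0 / 0 0 0 0 0 / 0 0 0 0 0 / 0 0 0 0 8 / 0 0 0 0 0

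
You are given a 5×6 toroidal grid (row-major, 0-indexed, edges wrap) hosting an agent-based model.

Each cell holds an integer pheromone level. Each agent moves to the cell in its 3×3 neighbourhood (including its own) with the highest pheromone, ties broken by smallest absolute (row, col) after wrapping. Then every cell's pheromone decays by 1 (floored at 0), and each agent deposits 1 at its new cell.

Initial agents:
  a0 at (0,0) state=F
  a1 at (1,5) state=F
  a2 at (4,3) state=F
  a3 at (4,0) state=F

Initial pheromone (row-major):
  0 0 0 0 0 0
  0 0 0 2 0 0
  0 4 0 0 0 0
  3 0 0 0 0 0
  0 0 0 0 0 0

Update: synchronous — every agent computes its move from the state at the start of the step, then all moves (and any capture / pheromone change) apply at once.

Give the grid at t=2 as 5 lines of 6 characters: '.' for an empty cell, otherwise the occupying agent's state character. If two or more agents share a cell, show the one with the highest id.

t=1: a0@(0,0) a1@(0,0) a2@(0,2) a3@(3,0) | pheromone: 2 0 1 0 0 0 / 0 0 0 1 0 0 / 0 3 0 0 0 0 / 3 0 0 0 0 0 / 0 0 0 0 0 0
t=2: a0@(0,0) a1@(0,0) a2@(0,2) a3@(2,1) | pheromone: 3 0 1 0 0 0 / 0 0 0 0 0 0 / 0 3 0 0 0 0 / 2 0 0 0 0 0 / 0 0 0 0 0 0

F.F...
......
.F....
......
......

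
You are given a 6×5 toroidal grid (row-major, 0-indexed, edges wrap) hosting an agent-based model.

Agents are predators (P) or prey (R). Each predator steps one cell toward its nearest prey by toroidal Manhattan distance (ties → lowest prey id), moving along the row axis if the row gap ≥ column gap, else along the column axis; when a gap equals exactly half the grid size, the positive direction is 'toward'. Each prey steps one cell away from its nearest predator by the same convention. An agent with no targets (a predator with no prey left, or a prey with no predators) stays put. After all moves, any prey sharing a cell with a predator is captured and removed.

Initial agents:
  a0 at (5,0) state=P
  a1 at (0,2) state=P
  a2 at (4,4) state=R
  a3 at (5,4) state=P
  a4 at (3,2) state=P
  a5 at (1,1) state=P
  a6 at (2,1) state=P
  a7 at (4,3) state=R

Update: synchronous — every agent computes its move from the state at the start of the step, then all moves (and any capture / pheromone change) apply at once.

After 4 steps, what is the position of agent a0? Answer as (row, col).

(1, 0)

t=1: a0@(4,0):P a1@(5,2):P a2@(3,4):R a3@(4,4):P a4@(4,2):P a5@(2,1):P a6@(3,1):P a7@(3,3):R
t=2: a0@(3,0):P a1@(4,2):P a2@(2,4):R a3@(3,4):P a4@(3,2):P a5@(2,0):P a6@(3,0):P a7@(2,3):R
t=3: a0@(2,0):P a1@(3,2):P a2@(1,4):R a3@(2,4):P a4@(2,2):P a5@(2,4):P a6@(2,0):P a7@(1,3):R
t=4: a0@(1,0):P a1@(2,2):P a2@(0,4):R a3@(1,4):P a4@(1,2):P a5@(1,4):P a6@(1,0):P a7@(0,3):R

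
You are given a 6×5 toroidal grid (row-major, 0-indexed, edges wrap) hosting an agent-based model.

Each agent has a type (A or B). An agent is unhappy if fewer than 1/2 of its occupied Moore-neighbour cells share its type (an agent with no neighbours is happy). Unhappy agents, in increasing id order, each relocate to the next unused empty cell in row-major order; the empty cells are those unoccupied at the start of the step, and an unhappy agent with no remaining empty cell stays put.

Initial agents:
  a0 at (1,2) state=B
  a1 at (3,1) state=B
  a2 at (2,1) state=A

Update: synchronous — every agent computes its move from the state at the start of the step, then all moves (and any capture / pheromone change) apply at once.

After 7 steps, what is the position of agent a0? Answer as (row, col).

t=1: a0@(0,0):B a1@(0,1):B a2@(0,2):A
t=2: a0@(0,0):B a1@(0,1):B a2@(0,3):A
t=3: (unchanged — steady state)

(0, 0)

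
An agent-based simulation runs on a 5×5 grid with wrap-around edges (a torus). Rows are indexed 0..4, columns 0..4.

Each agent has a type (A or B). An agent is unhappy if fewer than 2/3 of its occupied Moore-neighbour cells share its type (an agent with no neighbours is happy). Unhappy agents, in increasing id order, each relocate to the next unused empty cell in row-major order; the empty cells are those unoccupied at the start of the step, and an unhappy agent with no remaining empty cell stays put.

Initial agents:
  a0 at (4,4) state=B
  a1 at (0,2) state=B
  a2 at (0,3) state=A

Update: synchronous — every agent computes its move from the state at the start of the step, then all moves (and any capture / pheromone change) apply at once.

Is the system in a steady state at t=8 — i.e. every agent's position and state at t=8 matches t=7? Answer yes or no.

t=1: a0@(0,0):B a1@(0,1):B a2@(0,4):A
t=2: a0@(0,2):B a1@(0,1):B a2@(0,3):A
t=3: a0@(0,0):B a1@(0,1):B a2@(0,4):A
t=4: a0@(0,2):B a1@(0,1):B a2@(0,3):A
t=5: a0@(0,0):B a1@(0,1):B a2@(0,4):A
t=6: a0@(0,2):B a1@(0,1):B a2@(0,3):A
t=7: a0@(0,0):B a1@(0,1):B a2@(0,4):A
t=8: a0@(0,2):B a1@(0,1):B a2@(0,3):A

no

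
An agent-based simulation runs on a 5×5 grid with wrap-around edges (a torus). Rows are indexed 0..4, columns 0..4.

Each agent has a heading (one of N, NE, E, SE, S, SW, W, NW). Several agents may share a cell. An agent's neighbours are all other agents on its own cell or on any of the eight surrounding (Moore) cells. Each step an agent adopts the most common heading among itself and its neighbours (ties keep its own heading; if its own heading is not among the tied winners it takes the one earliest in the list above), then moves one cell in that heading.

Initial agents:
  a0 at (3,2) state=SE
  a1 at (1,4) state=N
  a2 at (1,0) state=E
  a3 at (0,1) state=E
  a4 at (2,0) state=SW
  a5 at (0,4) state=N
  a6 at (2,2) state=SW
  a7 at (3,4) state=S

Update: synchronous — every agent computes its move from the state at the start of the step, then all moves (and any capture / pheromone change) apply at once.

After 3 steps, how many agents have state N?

t=1: a0@(4,3):SE a1@(0,4):N a2@(1,1):E a3@(0,2):E a4@(3,4):SW a5@(4,4):N a6@(3,1):SW a7@(4,4):S
t=2: a0@(3,3):N a1@(4,4):N a2@(1,2):E a3@(0,3):E a4@(4,3):SW a5@(3,4):N a6@(4,0):SW a7@(3,4):N
t=3: a0@(2,3):N a1@(3,4):N a2@(1,3):E a3@(0,4):E a4@(3,3):N a5@(2,4):N a6@(3,0):N a7@(2,4):N

6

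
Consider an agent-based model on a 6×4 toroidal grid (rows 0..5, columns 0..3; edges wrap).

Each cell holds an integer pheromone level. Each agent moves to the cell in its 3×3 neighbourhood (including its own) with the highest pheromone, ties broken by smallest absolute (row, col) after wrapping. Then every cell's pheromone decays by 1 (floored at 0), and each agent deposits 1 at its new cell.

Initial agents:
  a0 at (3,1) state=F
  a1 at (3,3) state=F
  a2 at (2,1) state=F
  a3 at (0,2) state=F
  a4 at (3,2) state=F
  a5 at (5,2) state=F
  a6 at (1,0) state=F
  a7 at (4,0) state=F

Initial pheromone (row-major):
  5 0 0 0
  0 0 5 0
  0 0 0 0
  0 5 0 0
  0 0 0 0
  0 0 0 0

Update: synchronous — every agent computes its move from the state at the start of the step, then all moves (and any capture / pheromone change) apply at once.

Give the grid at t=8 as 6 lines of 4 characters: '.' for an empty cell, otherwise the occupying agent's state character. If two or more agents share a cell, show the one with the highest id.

F...
..F.
....
.F..
....
....

t=1: a0@(3,1) a1@(2,0) a2@(1,2) a3@(1,2) a4@(3,1) a5@(0,1) a6@(0,0) a7@(3,1) | pheromone: 5 1 0 0 / 0 0 6 0 / 1 0 0 0 / 0 7 0 0 / 0 0 0 0 / 0 0 0 0
t=2: a0@(3,1) a1@(3,1) a2@(1,2) a3@(1,2) a4@(3,1) a5@(1,2) a6@(0,0) a7@(3,1) | pheromone: 5 0 0 0 / 0 0 8 0 / 0 0 0 0 / 0 10 0 0 / 0 0 0 0 / 0 0 0 0
t=3: a0@(3,1) a1@(3,1) a2@(1,2) a3@(1,2) a4@(3,1) a5@(1,2) a6@(0,0) a7@(3,1) | pheromone: 5 0 0 0 / 0 0 10 0 / 0 0 0 0 / 0 13 0 0 / 0 0 0 0 / 0 0 0 0
t=4: a0@(3,1) a1@(3,1) a2@(1,2) a3@(1,2) a4@(3,1) a5@(1,2) a6@(0,0) a7@(3,1) | pheromone: 5 0 0 0 / 0 0 12 0 / 0 0 0 0 / 0 16 0 0 / 0 0 0 0 / 0 0 0 0
t=5: a0@(3,1) a1@(3,1) a2@(1,2) a3@(1,2) a4@(3,1) a5@(1,2) a6@(0,0) a7@(3,1) | pheromone: 5 0 0 0 / 0 0 14 0 / 0 0 0 0 / 0 19 0 0 / 0 0 0 0 / 0 0 0 0
t=6: a0@(3,1) a1@(3,1) a2@(1,2) a3@(1,2) a4@(3,1) a5@(1,2) a6@(0,0) a7@(3,1) | pheromone: 5 0 0 0 / 0 0 16 0 / 0 0 0 0 / 0 22 0 0 / 0 0 0 0 / 0 0 0 0
t=7: a0@(3,1) a1@(3,1) a2@(1,2) a3@(1,2) a4@(3,1) a5@(1,2) a6@(0,0) a7@(3,1) | pheromone: 5 0 0 0 / 0 0 18 0 / 0 0 0 0 / 0 25 0 0 / 0 0 0 0 / 0 0 0 0
t=8: a0@(3,1) a1@(3,1) a2@(1,2) a3@(1,2) a4@(3,1) a5@(1,2) a6@(0,0) a7@(3,1) | pheromone: 5 0 0 0 / 0 0 20 0 / 0 0 0 0 / 0 28 0 0 / 0 0 0 0 / 0 0 0 0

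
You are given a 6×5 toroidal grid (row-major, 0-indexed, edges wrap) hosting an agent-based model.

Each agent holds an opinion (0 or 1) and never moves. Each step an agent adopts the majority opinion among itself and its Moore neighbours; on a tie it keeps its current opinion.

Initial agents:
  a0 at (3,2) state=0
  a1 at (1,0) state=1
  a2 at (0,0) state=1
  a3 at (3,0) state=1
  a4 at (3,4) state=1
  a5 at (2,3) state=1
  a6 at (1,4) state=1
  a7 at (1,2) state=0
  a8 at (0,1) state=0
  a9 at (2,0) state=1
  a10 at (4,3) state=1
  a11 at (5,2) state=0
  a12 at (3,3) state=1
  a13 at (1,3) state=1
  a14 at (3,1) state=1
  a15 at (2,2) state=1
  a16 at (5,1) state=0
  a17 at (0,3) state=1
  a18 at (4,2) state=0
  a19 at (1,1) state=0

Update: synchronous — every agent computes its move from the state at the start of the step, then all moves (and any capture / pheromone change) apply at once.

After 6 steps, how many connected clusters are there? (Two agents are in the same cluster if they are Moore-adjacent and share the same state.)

t=1: a0@(3,2):1 a1@(1,0):1 a2@(0,0):1 a3@(3,0):1 a4@(3,4):1 a5@(2,3):1 a6@(1,4):1 a7@(1,2):1 a8@(0,1):0 a9@(2,0):1 a10@(4,3):1 a11@(5,2):0 a12@(3,3):1 a13@(1,3):1 a14@(3,1):1 a15@(2,2):1 a16@(5,1):0 a17@(0,3):1 a18@(4,2):0 a19@(1,1):1
t=2: a0@(3,2):1 a1@(1,0):1 a2@(0,0):1 a3@(3,0):1 a4@(3,4):1 a5@(2,3):1 a6@(1,4):1 a7@(1,2):1 a8@(0,1):1 a9@(2,0):1 a10@(4,3):1 a11@(5,2):0 a12@(3,3):1 a13@(1,3):1 a14@(3,1):1 a15@(2,2):1 a16@(5,1):0 a17@(0,3):1 a18@(4,2):1 a19@(1,1):1
t=3: a0@(3,2):1 a1@(1,0):1 a2@(0,0):1 a3@(3,0):1 a4@(3,4):1 a5@(2,3):1 a6@(1,4):1 a7@(1,2):1 a8@(0,1):1 a9@(2,0):1 a10@(4,3):1 a11@(5,2):1 a12@(3,3):1 a13@(1,3):1 a14@(3,1):1 a15@(2,2):1 a16@(5,1):1 a17@(0,3):1 a18@(4,2):1 a19@(1,1):1
t=4: (unchanged — steady state)

1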